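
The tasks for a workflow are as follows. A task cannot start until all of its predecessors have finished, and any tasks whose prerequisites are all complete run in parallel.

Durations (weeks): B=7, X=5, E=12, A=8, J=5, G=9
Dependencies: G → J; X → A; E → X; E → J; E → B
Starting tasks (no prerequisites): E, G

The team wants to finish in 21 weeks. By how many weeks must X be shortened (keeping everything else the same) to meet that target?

Current finish: 25 weeks; target: 21.
X is on every critical path, so each week cut from X cuts the finish by one (this holds down to a finish of 21).
Need 25 − 21 = 4 weeks off X → X becomes 1 week, finish becomes 21.

4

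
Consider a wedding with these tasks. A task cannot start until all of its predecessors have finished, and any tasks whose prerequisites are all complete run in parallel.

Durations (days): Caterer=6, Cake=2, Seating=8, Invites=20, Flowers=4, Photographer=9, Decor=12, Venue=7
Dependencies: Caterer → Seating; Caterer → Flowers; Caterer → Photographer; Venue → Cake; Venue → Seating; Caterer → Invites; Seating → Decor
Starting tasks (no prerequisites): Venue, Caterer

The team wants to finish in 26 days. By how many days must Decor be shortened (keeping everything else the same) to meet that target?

1

Current finish: 27 days; target: 26.
Decor is on every critical path, so each day cut from Decor cuts the finish by one (this holds down to a finish of 26).
Need 27 − 26 = 1 day off Decor → Decor becomes 11 days, finish becomes 26.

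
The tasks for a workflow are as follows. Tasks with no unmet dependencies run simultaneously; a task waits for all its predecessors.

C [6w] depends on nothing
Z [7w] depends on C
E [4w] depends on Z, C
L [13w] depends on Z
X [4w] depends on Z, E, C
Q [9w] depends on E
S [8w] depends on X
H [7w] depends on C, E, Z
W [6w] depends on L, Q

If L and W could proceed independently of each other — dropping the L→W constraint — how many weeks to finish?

32

Before: longest chain C→Z→E→Q→W = 6+7+4+9+6 = 32, finish 32.
Dropping L→W doesn't change W's earliest start (26); another predecessor still binds.
The longest chain is now C→Z→E→Q→W = 6+7+4+9+6 = 32, so the job takes 32 weeks.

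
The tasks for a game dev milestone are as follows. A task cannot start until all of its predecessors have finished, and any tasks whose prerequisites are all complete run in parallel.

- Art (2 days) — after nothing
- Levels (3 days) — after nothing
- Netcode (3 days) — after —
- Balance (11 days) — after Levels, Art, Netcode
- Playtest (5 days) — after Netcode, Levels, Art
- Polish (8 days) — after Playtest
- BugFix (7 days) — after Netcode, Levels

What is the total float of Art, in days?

1

Levels→Playtest→Polish = 3+5+8 = 16 sets the makespan at 16 days.
The longest chain containing Art totals 15 days.
So Art can slip 3 − 2 = 1 day.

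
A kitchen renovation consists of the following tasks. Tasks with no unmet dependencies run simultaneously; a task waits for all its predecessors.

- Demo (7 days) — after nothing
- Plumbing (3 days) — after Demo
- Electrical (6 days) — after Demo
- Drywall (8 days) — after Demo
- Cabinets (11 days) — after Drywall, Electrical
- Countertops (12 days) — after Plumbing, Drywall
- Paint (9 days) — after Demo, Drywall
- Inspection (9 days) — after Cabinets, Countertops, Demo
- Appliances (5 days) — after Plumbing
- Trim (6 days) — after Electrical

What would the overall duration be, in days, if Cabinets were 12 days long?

36

As given, the longest chain is Demo→Drywall→Countertops→Inspection = 7+8+12+9 = 36, so the finish is 36 days.
Cabinets is off the critical path — its longest chain is 35 days, giving 1 of slack.
New critical path: Demo→Drywall→Cabinets→Inspection = 7+8+12+9 = 36 ⇒ 36 days.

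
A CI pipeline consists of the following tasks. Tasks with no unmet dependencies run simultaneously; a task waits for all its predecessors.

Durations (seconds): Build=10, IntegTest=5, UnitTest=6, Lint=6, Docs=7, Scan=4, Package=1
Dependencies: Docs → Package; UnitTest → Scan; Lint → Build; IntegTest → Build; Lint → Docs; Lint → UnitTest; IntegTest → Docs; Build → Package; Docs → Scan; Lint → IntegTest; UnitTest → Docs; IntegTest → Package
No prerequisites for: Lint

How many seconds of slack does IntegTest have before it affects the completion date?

Critical path: Lint→UnitTest→Docs→Scan = 6+6+7+4 = 23, so the finish is 23 seconds.
Longest path through IntegTest: 22 seconds (earliest finish 11, latest finish 12).
So IntegTest can slip 12 − 11 = 1 second.

1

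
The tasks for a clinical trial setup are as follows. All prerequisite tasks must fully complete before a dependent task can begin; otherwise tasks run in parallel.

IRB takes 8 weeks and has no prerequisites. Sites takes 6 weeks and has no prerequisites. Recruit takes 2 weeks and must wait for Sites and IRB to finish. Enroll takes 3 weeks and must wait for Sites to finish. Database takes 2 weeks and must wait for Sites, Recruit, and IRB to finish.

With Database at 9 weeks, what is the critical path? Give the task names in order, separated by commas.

IRB, Recruit, Database

As given, the longest chain is IRB→Recruit→Database = 8+2+2 = 12, so the finish is 12 weeks.
Database lies on that path, so at 9 weeks the path becomes 19 weeks.
That remains the longest chain; total 19 weeks.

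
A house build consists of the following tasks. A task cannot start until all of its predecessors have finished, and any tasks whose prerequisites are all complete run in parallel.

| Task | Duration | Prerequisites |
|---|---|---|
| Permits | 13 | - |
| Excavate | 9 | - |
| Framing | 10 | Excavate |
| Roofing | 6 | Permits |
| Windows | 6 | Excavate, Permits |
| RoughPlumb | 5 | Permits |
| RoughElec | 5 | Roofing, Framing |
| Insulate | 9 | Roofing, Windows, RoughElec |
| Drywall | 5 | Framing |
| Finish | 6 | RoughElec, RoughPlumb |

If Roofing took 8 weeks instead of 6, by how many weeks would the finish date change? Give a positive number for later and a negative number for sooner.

2

Actual critical path: Permits→Roofing→RoughElec→Insulate = 13+6+5+9 = 33 ⇒ 33 weeks.
Since Roofing is critical, the +2 change carries straight to that chain (now 35 weeks).
No other chain overtakes it, so the finish is 35 weeks.
Change in finish: 35 − 33 = +2 weeks.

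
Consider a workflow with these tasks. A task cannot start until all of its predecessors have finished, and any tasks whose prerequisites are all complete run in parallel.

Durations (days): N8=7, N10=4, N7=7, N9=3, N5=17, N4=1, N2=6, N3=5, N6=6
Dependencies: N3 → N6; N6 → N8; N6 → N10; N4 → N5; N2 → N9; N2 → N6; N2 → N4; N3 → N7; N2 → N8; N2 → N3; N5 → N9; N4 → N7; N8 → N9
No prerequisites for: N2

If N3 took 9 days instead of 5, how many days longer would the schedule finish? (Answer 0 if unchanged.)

As given, the longest chain is N2→N3→N6→N8→N9 = 6+5+6+7+3 = 27, so the finish is 27 days.
N3 is on the critical path; changing it to 9 makes that path 31 days.
That remains the longest chain; total 31 days.
Change in finish: 31 − 27 = +4 days.

4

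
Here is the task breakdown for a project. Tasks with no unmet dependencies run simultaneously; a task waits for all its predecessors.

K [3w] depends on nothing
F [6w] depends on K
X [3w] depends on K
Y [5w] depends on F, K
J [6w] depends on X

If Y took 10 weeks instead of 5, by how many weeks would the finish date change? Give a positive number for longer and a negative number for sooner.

5

Actual critical path: K→F→Y = 3+6+5 = 14 ⇒ 14 weeks.
Y lies on that path, so at 10 weeks the path becomes 19 weeks.
That remains the longest chain; total 19 weeks.
Change in finish: 19 − 14 = +5 weeks.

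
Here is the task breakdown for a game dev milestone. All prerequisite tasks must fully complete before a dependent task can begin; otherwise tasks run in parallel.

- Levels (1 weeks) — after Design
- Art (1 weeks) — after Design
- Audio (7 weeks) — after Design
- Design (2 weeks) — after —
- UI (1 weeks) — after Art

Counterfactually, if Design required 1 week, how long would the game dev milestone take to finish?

8

The binding path is Design→Audio = 2+7 = 9; finish at 9 weeks.
Design is on the critical path; changing it to 1 makes that path 8 weeks.
No other chain overtakes it, so the finish is 8 weeks.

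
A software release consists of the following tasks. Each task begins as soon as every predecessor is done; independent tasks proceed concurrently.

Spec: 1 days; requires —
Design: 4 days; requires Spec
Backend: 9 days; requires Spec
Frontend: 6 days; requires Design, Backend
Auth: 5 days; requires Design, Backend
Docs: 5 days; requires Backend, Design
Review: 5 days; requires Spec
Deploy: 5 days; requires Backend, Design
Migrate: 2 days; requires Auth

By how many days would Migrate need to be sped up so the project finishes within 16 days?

Current finish: 17 days; target: 16.
Migrate is on every critical path, so each day cut from Migrate cuts the finish by one (this holds down to a finish of 16).
Need 17 − 16 = 1 day off Migrate → Migrate becomes 1 day, finish becomes 16.

1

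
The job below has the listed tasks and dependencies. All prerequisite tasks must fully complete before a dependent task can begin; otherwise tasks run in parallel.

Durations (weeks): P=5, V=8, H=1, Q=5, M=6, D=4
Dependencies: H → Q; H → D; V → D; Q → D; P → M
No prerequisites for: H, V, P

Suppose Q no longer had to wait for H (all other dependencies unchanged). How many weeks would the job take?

12

Before: longest chain V→D = 8+4 = 12, finish 12.
Without H→Q, Q's earliest start moves from 1 to 0.
The longest chain is now V→D = 8+4 = 12, so the job takes 12 weeks.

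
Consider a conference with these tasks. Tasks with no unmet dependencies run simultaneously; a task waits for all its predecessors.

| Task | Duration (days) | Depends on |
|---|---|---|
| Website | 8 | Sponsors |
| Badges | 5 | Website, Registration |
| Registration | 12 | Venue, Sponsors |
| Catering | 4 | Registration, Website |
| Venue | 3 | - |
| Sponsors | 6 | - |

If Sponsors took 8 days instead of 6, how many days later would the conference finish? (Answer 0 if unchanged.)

2

Actual critical path: Sponsors→Registration→Badges = 6+12+5 = 23 ⇒ 23 days.
Sponsors is on the critical path; changing it to 8 makes that path 25 days.
The critical path is still Sponsors→Registration→Badges; finish is now 25 days.
Change in finish: 25 − 23 = +2 days.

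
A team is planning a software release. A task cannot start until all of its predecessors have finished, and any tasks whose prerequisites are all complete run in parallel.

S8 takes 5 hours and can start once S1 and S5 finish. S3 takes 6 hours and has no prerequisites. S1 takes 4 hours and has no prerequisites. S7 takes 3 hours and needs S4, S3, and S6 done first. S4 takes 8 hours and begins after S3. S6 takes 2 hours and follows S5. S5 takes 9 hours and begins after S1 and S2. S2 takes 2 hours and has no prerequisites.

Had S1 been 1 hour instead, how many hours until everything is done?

17

As given, the longest chain is S1→S5→S6→S7 = 4+9+2+3 = 18, so the finish is 18 hours.
Since S1 is critical, the -3 change carries straight to that chain (now 15 hours).
Now S3→S4→S7 = 6+8+3 = 17 is longest, so the finish becomes 17 hours.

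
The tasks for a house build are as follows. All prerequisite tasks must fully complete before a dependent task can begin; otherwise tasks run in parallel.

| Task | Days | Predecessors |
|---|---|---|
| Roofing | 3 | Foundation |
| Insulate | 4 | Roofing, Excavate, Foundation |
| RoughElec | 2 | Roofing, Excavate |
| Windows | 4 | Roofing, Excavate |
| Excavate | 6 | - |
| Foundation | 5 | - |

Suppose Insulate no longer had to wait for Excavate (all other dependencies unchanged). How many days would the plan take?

12

Before: longest chain Foundation→Roofing→Windows = 5+3+4 = 12, finish 12.
Dropping Excavate→Insulate doesn't change Insulate's earliest start (8); another predecessor still binds.
The longest chain is now Foundation→Roofing→Windows = 5+3+4 = 12, so the plan takes 12 days.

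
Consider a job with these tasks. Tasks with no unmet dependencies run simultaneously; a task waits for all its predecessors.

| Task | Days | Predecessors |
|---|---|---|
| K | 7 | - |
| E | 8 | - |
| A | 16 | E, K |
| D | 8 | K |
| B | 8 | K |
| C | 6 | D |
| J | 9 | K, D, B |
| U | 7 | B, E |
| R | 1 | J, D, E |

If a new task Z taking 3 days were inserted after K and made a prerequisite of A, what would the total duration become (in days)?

26

Originally the project takes 25 days.
With Z inserted, A now waits for max(E, K, Z).
New critical path: K→Z→A = 7+3+16 = 26 ⇒ 26 days.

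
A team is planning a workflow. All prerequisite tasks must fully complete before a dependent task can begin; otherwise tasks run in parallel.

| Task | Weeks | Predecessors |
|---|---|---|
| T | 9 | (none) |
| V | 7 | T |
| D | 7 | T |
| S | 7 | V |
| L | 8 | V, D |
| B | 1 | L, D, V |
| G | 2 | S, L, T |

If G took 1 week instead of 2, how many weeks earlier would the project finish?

Baseline: T→V→L→G = 9+7+8+2 = 26 → 26 weeks.
G lies on that path, so at 1 week the path becomes 25 weeks.
Now T→V→L→B = 9+7+8+1 = 25 is longest, so the finish becomes 25 weeks.
Change in finish: 25 − 26 = -1 weeks.

1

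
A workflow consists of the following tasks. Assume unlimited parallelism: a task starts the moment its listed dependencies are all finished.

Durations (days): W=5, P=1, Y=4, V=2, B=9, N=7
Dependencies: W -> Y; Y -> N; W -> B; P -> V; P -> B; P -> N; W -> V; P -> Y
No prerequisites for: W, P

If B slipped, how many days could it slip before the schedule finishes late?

W→Y→N = 5+4+7 = 16 sets the makespan at 16 days.
The longest chain containing B totals 14 days.
Slack of B = 7 − 5 = 2 days.

2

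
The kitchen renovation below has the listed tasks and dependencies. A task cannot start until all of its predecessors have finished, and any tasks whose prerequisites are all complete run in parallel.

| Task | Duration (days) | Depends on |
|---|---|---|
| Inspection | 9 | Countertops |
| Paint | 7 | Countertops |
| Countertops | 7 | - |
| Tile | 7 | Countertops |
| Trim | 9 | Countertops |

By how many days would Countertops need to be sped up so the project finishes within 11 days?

Current finish: 16 days; target: 11.
Countertops is on every critical path, so each day cut from Countertops cuts the finish by one (this holds down to a finish of 10).
Need 16 − 11 = 5 days off Countertops → Countertops becomes 2 days, finish becomes 11.

5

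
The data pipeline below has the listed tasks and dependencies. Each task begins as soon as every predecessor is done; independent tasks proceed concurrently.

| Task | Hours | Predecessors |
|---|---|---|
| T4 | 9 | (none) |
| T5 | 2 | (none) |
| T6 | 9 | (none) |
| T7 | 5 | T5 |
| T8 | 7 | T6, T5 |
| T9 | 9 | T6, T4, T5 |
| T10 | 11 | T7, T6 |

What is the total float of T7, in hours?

The longest chain is T6→T10 = 9+11 = 20; overall finish 20 hours.
T7 finishes as early as 7 and must finish by 9.
Float = 20 − 18 = 2.

2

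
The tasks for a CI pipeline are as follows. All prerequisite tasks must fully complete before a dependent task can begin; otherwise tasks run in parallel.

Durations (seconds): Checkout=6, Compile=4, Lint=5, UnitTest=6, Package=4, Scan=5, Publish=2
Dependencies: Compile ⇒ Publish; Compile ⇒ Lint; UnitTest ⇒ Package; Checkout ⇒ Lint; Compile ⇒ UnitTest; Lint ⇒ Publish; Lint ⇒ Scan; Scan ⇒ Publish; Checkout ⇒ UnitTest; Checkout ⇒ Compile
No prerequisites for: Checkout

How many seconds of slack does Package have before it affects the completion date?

2

Critical path: Checkout→Compile→Lint→Scan→Publish = 6+4+5+5+2 = 22, so the finish is 22 seconds.
Longest path through Package: 20 seconds (earliest finish 20, latest finish 22).
Float = 22 − 20 = 2.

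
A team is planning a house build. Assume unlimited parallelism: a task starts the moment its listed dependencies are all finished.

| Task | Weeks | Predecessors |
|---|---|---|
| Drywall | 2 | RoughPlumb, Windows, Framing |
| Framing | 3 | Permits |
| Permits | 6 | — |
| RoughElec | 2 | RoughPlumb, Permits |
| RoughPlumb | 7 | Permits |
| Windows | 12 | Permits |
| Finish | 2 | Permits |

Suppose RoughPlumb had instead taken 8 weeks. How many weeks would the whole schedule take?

20

Critical path before the change: Permits→Windows→Drywall = 6+12+2 = 20 giving 20 weeks.
RoughPlumb is off the critical path — its longest chain is 15 weeks, giving 5 of slack.
The critical path is still Permits→Windows→Drywall; finish is now 20 weeks.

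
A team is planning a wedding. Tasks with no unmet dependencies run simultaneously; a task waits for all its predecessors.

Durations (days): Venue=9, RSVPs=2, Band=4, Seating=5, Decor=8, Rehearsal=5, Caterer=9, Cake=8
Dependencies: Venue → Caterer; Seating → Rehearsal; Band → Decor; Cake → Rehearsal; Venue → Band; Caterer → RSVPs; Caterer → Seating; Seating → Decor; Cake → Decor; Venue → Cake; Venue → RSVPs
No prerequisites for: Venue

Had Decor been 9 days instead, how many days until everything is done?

32

Actual critical path: Venue→Caterer→Seating→Decor = 9+9+5+8 = 31 ⇒ 31 days.
Since Decor is critical, the +1 change carries straight to that chain (now 32 days).
That remains the longest chain; total 32 days.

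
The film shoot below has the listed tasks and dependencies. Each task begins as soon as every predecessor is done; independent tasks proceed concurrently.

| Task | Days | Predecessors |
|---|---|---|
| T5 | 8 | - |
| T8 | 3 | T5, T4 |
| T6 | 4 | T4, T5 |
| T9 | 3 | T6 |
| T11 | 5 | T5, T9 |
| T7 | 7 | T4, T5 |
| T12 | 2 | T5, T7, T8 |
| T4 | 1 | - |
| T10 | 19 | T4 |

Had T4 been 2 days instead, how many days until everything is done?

21

The binding path is T4→T10 = 1+19 = 20; finish at 20 days.
Since T4 is critical, the +1 change carries straight to that chain (now 21 days).
No other chain overtakes it, so the finish is 21 days.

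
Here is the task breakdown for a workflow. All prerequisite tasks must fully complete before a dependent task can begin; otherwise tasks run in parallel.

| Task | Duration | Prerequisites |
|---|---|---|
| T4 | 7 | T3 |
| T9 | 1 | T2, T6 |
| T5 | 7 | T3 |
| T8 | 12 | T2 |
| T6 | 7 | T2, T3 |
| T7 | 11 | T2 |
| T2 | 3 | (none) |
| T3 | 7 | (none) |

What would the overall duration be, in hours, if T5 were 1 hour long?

15

Actual critical path: T2→T8 = 3+12 = 15 ⇒ 15 hours.
The longest path through T5 is only 14 hours, so T5 has float 1.
No other chain overtakes it, so the finish is 15 hours.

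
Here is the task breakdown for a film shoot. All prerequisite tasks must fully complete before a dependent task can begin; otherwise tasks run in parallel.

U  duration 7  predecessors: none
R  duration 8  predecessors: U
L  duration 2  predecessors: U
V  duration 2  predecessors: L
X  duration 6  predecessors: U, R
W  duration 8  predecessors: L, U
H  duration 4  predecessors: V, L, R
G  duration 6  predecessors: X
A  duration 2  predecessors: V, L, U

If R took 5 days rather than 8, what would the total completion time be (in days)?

Actual critical path: U→R→X→G = 7+8+6+6 = 27 ⇒ 27 days.
R lies on that path, so at 5 days the path becomes 24 days.
The critical path is still U→R→X→G; finish is now 24 days.

24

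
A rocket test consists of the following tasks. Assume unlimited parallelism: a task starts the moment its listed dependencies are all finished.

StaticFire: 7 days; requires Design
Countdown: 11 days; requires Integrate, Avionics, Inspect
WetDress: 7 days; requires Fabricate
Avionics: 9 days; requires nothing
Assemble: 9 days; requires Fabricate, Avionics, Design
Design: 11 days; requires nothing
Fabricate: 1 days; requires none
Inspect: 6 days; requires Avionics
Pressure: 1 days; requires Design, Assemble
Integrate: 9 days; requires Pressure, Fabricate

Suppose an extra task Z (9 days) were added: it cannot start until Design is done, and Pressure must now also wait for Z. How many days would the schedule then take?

41

Originally the schedule takes 41 days.
With Z inserted, Pressure now waits for max(Design, Assemble, Z).
New critical path: Design→Z→Pressure→Integrate→Countdown = 11+9+1+9+11 = 41 ⇒ 41 days.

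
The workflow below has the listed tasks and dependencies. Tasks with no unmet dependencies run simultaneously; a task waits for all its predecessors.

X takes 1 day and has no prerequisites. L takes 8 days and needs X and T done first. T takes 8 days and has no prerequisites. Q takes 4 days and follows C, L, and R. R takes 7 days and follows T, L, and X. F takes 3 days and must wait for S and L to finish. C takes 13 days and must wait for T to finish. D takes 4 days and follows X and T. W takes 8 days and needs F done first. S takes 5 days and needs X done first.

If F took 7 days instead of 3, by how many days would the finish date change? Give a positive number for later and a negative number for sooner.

4

Actual critical path: T→L→F→W = 8+8+3+8 = 27 ⇒ 27 days.
Since F is critical, the +4 change carries straight to that chain (now 31 days).
The critical path is still T→L→F→W; finish is now 31 days.
Change in finish: 31 − 27 = +4 days.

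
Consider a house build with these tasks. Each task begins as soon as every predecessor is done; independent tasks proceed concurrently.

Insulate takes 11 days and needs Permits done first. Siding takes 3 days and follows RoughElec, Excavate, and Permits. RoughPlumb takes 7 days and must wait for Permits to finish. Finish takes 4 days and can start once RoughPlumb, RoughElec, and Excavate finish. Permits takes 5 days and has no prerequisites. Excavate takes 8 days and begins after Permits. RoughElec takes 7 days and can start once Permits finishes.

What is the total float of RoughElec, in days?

1

Permits→Excavate→Finish = 5+8+4 = 17 sets the makespan at 17 days.
RoughElec finishes as early as 12 and must finish by 13.
Slack of RoughElec = 6 − 5 = 1 day.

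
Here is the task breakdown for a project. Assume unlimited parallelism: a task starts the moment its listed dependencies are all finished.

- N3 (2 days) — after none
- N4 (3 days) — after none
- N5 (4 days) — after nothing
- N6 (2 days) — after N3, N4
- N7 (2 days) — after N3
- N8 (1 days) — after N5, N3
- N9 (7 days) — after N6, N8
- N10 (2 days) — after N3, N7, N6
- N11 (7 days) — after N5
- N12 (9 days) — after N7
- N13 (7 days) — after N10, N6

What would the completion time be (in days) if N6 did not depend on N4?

Before: longest chain N4→N6→N10→N13 = 3+2+2+7 = 14, finish 14.
Without N4→N6, N6's earliest start moves from 3 to 2.
The longest chain is now N3→N6→N10→N13 = 2+2+2+7 = 13, so the plan takes 13 days.

13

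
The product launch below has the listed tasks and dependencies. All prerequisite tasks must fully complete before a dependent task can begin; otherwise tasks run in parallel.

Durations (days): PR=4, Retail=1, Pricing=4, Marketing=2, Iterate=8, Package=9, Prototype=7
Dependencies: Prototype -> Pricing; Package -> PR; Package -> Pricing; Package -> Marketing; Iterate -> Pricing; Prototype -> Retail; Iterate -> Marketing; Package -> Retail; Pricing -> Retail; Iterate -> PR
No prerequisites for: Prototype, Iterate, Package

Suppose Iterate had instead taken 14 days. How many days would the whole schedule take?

Critical path before the change: Package→Pricing→Retail = 9+4+1 = 14 giving 14 days.
Iterate is off the critical path — its longest chain is 13 days, giving 1 of slack.
The binding chain switches to Iterate→Pricing→Retail = 14+4+1 = 19; finish 19 days.

19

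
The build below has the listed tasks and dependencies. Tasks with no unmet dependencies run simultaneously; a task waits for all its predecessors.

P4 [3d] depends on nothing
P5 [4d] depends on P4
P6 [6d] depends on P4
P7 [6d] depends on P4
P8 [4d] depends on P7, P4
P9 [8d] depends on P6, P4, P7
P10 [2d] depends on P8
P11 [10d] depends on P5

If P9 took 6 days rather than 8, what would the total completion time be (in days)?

The binding path is P4→P6→P9 = 3+6+8 = 17; finish at 17 days.
P9 lies on that path, so at 6 days the path becomes 15 days.
New critical path: P4→P5→P11 = 3+4+10 = 17 ⇒ 17 days.

17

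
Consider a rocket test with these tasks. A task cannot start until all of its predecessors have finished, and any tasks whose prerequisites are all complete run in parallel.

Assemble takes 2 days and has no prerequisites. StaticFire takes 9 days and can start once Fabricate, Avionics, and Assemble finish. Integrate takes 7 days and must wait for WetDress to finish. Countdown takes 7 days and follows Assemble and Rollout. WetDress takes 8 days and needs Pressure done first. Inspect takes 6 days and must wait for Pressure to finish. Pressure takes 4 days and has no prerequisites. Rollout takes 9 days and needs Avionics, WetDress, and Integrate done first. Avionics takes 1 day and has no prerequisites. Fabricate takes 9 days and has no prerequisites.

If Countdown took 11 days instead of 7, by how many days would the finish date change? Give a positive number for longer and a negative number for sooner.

Baseline: Pressure→WetDress→Integrate→Rollout→Countdown = 4+8+7+9+7 = 35 → 35 days.
Since Countdown is critical, the +4 change carries straight to that chain (now 39 days).
No other chain overtakes it, so the finish is 39 days.
Change in finish: 39 − 35 = +4 days.

4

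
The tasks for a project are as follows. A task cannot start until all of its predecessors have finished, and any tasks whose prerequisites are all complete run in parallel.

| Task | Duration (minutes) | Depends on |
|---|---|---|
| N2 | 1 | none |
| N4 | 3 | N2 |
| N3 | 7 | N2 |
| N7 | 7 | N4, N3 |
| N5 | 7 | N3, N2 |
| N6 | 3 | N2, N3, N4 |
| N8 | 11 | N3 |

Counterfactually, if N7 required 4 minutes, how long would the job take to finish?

19

Baseline: N2→N3→N8 = 1+7+11 = 19 → 19 minutes.
N7 has 4 minutes of float (longest path through it is 15).
The critical path is still N2→N3→N8; finish is now 19 minutes.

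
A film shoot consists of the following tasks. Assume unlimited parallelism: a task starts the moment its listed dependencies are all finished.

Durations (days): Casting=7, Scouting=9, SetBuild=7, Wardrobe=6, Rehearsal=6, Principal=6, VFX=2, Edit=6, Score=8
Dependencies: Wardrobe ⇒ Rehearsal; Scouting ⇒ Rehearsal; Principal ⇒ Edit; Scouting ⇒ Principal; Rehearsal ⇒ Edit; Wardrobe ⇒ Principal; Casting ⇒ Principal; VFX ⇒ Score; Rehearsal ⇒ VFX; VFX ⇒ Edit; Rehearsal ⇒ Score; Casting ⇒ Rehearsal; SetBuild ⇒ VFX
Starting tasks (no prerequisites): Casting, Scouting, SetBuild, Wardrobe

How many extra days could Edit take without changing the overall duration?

2

Critical path: Scouting→Rehearsal→VFX→Score = 9+6+2+8 = 25, so the finish is 25 days.
Edit finishes as early as 23 and must finish by 25.
So Edit can slip 25 − 23 = 2 days.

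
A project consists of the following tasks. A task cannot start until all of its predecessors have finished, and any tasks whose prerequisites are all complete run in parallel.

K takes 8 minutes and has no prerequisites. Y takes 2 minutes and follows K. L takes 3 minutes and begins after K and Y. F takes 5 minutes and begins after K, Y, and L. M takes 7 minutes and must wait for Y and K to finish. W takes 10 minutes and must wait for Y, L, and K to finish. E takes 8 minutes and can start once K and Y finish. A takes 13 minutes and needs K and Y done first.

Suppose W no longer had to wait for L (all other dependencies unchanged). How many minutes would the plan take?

23

Before: longest chain K→Y→L→W = 8+2+3+10 = 23, finish 23.
Without L→W, W's earliest start moves from 13 to 10.
The longest chain is now K→Y→A = 8+2+13 = 23, so the plan takes 23 minutes.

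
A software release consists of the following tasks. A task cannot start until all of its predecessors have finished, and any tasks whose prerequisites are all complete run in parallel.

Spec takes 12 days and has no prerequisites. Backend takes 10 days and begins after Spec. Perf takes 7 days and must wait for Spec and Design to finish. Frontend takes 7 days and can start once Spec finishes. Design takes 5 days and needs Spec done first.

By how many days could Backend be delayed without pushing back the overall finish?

Spec→Design→Perf = 12+5+7 = 24 sets the makespan at 24 days.
Backend finishes as early as 22 and must finish by 24.
Float = 24 − 22 = 2.

2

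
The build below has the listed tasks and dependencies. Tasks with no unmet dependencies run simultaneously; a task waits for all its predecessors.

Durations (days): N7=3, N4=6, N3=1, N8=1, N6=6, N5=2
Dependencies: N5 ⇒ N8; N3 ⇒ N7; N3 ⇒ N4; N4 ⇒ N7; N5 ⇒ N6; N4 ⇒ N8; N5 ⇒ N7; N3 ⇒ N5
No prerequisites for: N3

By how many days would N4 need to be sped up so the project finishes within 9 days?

1

Current finish: 10 days; target: 9.
N4 is on every critical path, so each day cut from N4 cuts the finish by one (this holds down to a finish of 9).
Need 10 − 9 = 1 day off N4 → N4 becomes 5 days, finish becomes 9.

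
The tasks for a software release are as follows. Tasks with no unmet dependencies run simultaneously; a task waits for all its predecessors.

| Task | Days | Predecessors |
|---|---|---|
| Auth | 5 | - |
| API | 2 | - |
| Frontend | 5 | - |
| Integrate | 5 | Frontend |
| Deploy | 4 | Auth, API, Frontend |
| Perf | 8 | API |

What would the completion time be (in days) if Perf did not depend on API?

10

With the dependency in place, Frontend→Integrate = 5+5 = 10 sets the finish at 10 days.
Without API→Perf, Perf's earliest start moves from 2 to 0.
After: Frontend→Integrate = 5+5 = 10 → 10 days.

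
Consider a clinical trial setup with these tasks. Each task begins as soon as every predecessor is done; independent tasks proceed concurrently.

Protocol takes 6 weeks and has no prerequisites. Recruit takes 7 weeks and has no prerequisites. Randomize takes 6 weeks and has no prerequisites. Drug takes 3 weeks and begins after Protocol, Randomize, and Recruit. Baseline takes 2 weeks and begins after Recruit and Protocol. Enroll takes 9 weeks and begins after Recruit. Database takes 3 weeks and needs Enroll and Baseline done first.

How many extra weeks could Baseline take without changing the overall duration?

7

The longest chain is Recruit→Enroll→Database = 7+9+3 = 19; overall finish 19 weeks.
The longest chain containing Baseline totals 12 weeks.
Slack of Baseline = 14 − 7 = 7 weeks.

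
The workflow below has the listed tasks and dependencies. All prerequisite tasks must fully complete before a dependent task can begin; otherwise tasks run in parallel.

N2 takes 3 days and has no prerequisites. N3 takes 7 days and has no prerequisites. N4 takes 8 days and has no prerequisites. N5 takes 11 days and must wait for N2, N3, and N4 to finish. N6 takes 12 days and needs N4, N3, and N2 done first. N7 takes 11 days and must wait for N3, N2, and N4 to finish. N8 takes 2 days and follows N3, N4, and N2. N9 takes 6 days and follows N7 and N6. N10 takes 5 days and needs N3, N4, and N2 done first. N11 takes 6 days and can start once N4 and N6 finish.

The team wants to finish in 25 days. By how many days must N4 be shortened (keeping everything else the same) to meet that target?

Current finish: 26 days; target: 25.
N4 is on every critical path, so each day cut from N4 cuts the finish by one (this holds down to a finish of 25).
Need 26 − 25 = 1 day off N4 → N4 becomes 7 days, finish becomes 25.

1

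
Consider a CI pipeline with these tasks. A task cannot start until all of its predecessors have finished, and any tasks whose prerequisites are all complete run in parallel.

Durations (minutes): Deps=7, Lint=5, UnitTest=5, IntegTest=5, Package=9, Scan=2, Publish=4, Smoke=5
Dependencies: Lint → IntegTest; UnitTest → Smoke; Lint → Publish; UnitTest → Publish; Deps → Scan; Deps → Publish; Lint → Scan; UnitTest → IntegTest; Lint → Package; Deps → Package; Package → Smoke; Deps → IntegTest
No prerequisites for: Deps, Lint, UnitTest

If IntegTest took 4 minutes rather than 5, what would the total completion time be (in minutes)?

As given, the longest chain is Deps→Package→Smoke = 7+9+5 = 21, so the finish is 21 minutes.
IntegTest has 9 minutes of float (longest path through it is 12).
The critical path is still Deps→Package→Smoke; finish is now 21 minutes.

21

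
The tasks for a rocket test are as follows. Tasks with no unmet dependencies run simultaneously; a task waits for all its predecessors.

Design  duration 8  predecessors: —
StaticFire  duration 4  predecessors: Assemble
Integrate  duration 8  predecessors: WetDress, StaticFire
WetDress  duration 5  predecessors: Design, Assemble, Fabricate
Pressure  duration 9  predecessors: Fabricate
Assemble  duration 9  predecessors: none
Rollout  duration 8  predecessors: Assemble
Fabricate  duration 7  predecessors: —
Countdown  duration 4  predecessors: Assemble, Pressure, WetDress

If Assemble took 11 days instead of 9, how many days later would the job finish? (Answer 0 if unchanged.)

2

Actual critical path: Assemble→WetDress→Integrate = 9+5+8 = 22 ⇒ 22 days.
Assemble is on the critical path; changing it to 11 makes that path 24 days.
That remains the longest chain; total 24 days.
Change in finish: 24 − 22 = +2 days.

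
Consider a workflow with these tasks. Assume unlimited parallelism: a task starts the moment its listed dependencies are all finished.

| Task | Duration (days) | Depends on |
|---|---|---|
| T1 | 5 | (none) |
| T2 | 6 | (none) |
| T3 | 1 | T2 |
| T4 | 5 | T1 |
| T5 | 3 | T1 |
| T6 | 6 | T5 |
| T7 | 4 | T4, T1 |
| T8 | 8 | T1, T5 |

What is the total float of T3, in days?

T1→T5→T8 = 5+3+8 = 16 sets the makespan at 16 days.
T3 finishes as early as 7 and must finish by 16.
Slack of T3 = 15 − 6 = 9 days.

9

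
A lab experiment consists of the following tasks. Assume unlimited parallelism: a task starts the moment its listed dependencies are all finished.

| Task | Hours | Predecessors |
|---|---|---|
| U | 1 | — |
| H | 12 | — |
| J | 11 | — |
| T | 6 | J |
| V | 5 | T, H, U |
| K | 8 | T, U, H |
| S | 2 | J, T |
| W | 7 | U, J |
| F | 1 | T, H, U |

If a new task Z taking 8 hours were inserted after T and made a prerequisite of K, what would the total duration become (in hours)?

33

Originally the job takes 25 hours.
With Z inserted, K now waits for max(T, U, H, Z).
New critical path: J→T→Z→K = 11+6+8+8 = 33 ⇒ 33 hours.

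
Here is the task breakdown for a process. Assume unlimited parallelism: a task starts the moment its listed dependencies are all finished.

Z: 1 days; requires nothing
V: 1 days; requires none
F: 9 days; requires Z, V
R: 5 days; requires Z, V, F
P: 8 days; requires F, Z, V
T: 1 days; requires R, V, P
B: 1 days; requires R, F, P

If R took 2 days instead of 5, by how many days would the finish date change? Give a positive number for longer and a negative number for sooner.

0

Baseline: Z→F→P→T = 1+9+8+1 = 19 → 19 days.
The longest path through R is only 16 days, so R has float 3.
No other chain overtakes it, so the finish is 19 days.
Change in finish: 19 − 19 = +0 days.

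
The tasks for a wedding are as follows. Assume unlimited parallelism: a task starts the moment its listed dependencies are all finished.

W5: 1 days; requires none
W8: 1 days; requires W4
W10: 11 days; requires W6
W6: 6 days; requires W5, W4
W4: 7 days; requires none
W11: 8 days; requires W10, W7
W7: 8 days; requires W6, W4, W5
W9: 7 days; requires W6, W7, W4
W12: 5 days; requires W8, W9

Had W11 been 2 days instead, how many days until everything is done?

33

Critical path before the change: W4→W6→W7→W9→W12 = 7+6+8+7+5 = 33 giving 33 days.
W11 has 1 day of float (longest path through it is 32).
That remains the longest chain; total 33 days.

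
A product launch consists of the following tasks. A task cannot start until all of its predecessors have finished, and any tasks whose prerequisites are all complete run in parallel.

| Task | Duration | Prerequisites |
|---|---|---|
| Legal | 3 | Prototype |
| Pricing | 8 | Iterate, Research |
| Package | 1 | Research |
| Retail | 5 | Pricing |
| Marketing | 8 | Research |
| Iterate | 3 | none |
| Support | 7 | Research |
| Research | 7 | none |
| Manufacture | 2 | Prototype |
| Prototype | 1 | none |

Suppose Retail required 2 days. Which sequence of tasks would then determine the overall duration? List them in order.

Baseline: Research→Pricing→Retail = 7+8+5 = 20 → 20 days.
Since Retail is critical, the -3 change carries straight to that chain (now 17 days).
No other chain overtakes it, so the finish is 17 days.

Research, Pricing, Retail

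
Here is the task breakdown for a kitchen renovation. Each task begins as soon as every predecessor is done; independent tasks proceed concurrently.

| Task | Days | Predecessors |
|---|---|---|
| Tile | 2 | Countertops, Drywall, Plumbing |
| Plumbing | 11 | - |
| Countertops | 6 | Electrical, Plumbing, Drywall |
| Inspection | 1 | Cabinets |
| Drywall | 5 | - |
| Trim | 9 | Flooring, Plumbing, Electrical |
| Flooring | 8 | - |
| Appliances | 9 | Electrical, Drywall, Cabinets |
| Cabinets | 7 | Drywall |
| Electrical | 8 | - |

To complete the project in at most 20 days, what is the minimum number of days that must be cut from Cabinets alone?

Current finish: 21 days; target: 20.
Cabinets is on every critical path, so each day cut from Cabinets cuts the finish by one (this holds down to a finish of 20).
Need 21 − 20 = 1 day off Cabinets → Cabinets becomes 6 days, finish becomes 20.

1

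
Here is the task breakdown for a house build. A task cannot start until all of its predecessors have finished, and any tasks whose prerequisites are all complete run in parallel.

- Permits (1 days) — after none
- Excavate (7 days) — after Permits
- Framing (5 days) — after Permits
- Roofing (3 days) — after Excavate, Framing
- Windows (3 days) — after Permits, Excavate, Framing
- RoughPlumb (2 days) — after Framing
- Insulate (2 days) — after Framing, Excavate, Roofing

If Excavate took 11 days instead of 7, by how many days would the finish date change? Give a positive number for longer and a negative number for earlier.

4

Baseline: Permits→Excavate→Roofing→Insulate = 1+7+3+2 = 13 → 13 days.
Excavate is on the critical path; changing it to 11 makes that path 17 days.
No other chain overtakes it, so the finish is 17 days.
Change in finish: 17 − 13 = +4 days.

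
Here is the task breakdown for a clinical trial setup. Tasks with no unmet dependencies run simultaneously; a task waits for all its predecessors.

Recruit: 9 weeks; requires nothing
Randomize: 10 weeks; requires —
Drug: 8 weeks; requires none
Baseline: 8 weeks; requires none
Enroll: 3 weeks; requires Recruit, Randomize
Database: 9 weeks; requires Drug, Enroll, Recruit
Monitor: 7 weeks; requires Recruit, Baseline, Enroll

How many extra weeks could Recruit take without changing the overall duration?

1

Randomize→Enroll→Database = 10+3+9 = 22 sets the makespan at 22 weeks.
Longest path through Recruit: 21 weeks (earliest finish 9, latest finish 10).
So Recruit can slip 10 − 9 = 1 week.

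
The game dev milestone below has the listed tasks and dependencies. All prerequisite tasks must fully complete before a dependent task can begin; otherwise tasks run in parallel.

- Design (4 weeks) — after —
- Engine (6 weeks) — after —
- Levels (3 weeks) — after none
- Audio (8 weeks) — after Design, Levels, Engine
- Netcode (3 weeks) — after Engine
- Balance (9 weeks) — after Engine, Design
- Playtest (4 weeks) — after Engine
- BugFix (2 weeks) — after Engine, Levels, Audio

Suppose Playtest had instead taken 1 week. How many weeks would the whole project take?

16

Actual critical path: Engine→Audio→BugFix = 6+8+2 = 16 ⇒ 16 weeks.
Playtest has 6 weeks of float (longest path through it is 10).
The critical path is still Engine→Audio→BugFix; finish is now 16 weeks.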